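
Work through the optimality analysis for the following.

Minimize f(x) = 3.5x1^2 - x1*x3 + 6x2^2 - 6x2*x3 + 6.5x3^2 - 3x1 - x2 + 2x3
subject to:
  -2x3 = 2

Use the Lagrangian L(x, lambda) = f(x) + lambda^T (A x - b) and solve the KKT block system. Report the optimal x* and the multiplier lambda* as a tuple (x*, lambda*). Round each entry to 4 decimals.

Form the Lagrangian:
  L(x, lambda) = (1/2) x^T Q x + c^T x + lambda^T (A x - b)
Stationarity (grad_x L = 0): Q x + c + A^T lambda = 0.
Primal feasibility: A x = b.

This gives the KKT block system:
  [ Q   A^T ] [ x     ]   [-c ]
  [ A    0  ] [ lambda ] = [ b ]

Solving the linear system:
  x*      = (0.2857, -0.4167, -1)
  lambda* = (-4.3929)
  f(x*)   = 3.1726

x* = (0.2857, -0.4167, -1), lambda* = (-4.3929)


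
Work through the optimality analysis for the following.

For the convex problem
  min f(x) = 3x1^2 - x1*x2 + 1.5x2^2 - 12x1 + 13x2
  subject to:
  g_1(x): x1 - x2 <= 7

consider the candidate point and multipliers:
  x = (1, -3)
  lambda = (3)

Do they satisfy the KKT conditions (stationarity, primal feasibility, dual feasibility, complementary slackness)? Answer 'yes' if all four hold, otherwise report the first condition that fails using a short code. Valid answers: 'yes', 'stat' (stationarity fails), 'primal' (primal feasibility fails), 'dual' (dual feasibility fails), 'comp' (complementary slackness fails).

Gradient of f: grad f(x) = Q x + c = (-3, 3)
Constraint values g_i(x) = a_i^T x - b_i:
  g_1((1, -3)) = -3
Stationarity residual: grad f(x) + sum_i lambda_i a_i = (0, 0)
  -> stationarity OK
Primal feasibility (all g_i <= 0): OK
Dual feasibility (all lambda_i >= 0): OK
Complementary slackness (lambda_i * g_i(x) = 0 for all i): FAILS

Verdict: the first failing condition is complementary_slackness -> comp.

comp


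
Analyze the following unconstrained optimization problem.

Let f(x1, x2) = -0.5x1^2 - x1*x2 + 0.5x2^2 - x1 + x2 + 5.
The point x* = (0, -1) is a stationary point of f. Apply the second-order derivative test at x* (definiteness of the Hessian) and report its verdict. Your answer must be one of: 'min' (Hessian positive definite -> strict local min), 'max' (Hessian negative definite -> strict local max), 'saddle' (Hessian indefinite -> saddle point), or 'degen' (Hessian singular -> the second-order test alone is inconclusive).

Compute the Hessian H = grad^2 f:
  H = [[-1, -1], [-1, 1]]
Verify stationarity: grad f(x*) = H x* + g = (0, 0).
Eigenvalues of H: -1.4142, 1.4142.
Eigenvalues have mixed signs, so H is indefinite -> x* is a saddle point.

saddle


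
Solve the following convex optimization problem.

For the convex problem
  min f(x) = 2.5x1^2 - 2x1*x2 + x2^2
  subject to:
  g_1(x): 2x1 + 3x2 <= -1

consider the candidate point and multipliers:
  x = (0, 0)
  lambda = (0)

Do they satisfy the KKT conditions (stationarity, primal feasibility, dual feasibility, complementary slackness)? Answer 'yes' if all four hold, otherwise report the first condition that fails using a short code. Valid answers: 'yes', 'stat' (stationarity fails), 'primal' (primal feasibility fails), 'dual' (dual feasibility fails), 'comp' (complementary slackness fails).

Gradient of f: grad f(x) = Q x + c = (0, 0)
Constraint values g_i(x) = a_i^T x - b_i:
  g_1((0, 0)) = 1
Stationarity residual: grad f(x) + sum_i lambda_i a_i = (0, 0)
  -> stationarity OK
Primal feasibility (all g_i <= 0): FAILS
Dual feasibility (all lambda_i >= 0): OK
Complementary slackness (lambda_i * g_i(x) = 0 for all i): OK

Verdict: the first failing condition is primal_feasibility -> primal.

primal


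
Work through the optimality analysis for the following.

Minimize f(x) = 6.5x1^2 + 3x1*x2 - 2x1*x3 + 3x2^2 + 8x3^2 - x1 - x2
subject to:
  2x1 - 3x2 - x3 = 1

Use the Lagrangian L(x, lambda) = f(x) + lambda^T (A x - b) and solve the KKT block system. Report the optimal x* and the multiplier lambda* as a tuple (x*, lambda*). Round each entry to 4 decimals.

Form the Lagrangian:
  L(x, lambda) = (1/2) x^T Q x + c^T x + lambda^T (A x - b)
Stationarity (grad_x L = 0): Q x + c + A^T lambda = 0.
Primal feasibility: A x = b.

This gives the KKT block system:
  [ Q   A^T ] [ x     ]   [-c ]
  [ A    0  ] [ lambda ] = [ b ]

Solving the linear system:
  x*      = (0.2017, -0.1963, -0.0076)
  lambda* = (-0.5243)
  f(x*)   = 0.2594

x* = (0.2017, -0.1963, -0.0076), lambda* = (-0.5243)


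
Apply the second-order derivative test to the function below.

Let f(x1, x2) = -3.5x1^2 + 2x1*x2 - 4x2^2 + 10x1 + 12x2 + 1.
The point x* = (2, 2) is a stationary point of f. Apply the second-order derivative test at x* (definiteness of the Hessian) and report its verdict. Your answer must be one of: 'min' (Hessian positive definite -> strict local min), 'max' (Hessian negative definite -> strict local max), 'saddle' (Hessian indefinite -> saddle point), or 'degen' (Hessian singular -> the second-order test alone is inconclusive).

Compute the Hessian H = grad^2 f:
  H = [[-7, 2], [2, -8]]
Verify stationarity: grad f(x*) = H x* + g = (0, 0).
Eigenvalues of H: -9.5616, -5.4384.
Both eigenvalues < 0, so H is negative definite -> x* is a strict local max.

max


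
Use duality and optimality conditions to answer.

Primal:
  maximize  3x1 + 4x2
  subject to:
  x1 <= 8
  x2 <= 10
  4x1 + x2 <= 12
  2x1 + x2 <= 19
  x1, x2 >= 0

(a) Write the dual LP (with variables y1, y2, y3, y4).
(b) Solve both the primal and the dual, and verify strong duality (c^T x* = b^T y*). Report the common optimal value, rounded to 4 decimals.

The standard primal-dual pair for 'max c^T x s.t. A x <= b, x >= 0' is:
  Dual:  min b^T y  s.t.  A^T y >= c,  y >= 0.

So the dual LP is:
  minimize  8y1 + 10y2 + 12y3 + 19y4
  subject to:
    y1 + 4y3 + 2y4 >= 3
    y2 + y3 + y4 >= 4
    y1, y2, y3, y4 >= 0

Solving the primal: x* = (0.5, 10).
  primal value c^T x* = 41.5.
Solving the dual: y* = (0, 3.25, 0.75, 0).
  dual value b^T y* = 41.5.
Strong duality: c^T x* = b^T y*. Confirmed.

41.5


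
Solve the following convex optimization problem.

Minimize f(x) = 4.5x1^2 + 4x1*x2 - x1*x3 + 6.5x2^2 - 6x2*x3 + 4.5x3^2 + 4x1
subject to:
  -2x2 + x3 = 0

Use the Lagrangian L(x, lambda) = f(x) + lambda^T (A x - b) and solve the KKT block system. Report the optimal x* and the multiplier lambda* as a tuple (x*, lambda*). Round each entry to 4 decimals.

Form the Lagrangian:
  L(x, lambda) = (1/2) x^T Q x + c^T x + lambda^T (A x - b)
Stationarity (grad_x L = 0): Q x + c + A^T lambda = 0.
Primal feasibility: A x = b.

This gives the KKT block system:
  [ Q   A^T ] [ x     ]   [-c ]
  [ A    0  ] [ lambda ] = [ b ]

Solving the linear system:
  x*      = (-0.4525, 0.0362, 0.0724)
  lambda* = (-0.8869)
  f(x*)   = -0.905

x* = (-0.4525, 0.0362, 0.0724), lambda* = (-0.8869)


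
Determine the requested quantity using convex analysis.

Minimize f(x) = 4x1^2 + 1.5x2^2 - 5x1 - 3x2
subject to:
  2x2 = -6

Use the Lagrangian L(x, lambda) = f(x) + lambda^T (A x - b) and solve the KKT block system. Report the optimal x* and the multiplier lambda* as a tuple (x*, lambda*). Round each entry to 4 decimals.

Form the Lagrangian:
  L(x, lambda) = (1/2) x^T Q x + c^T x + lambda^T (A x - b)
Stationarity (grad_x L = 0): Q x + c + A^T lambda = 0.
Primal feasibility: A x = b.

This gives the KKT block system:
  [ Q   A^T ] [ x     ]   [-c ]
  [ A    0  ] [ lambda ] = [ b ]

Solving the linear system:
  x*      = (0.625, -3)
  lambda* = (6)
  f(x*)   = 20.9375

x* = (0.625, -3), lambda* = (6)


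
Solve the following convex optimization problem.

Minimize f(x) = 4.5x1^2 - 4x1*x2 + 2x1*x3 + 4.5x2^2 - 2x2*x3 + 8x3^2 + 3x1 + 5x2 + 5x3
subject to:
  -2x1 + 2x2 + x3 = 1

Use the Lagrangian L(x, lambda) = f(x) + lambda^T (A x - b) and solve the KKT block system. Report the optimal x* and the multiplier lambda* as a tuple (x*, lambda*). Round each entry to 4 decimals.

Form the Lagrangian:
  L(x, lambda) = (1/2) x^T Q x + c^T x + lambda^T (A x - b)
Stationarity (grad_x L = 0): Q x + c + A^T lambda = 0.
Primal feasibility: A x = b.

This gives the KKT block system:
  [ Q   A^T ] [ x     ]   [-c ]
  [ A    0  ] [ lambda ] = [ b ]

Solving the linear system:
  x*      = (-1.0739, -0.5261, -0.0955)
  lambda* = (-2.3758)
  f(x*)   = -1.9771

x* = (-1.0739, -0.5261, -0.0955), lambda* = (-2.3758)


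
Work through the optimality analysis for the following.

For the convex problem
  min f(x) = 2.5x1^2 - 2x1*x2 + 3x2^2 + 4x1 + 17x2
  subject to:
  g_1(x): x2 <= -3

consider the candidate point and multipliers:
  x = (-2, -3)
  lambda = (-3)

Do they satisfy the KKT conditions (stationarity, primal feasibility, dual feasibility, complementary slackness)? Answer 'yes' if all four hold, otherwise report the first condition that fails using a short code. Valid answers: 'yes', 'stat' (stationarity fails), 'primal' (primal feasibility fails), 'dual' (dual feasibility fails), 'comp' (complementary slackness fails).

Gradient of f: grad f(x) = Q x + c = (0, 3)
Constraint values g_i(x) = a_i^T x - b_i:
  g_1((-2, -3)) = 0
Stationarity residual: grad f(x) + sum_i lambda_i a_i = (0, 0)
  -> stationarity OK
Primal feasibility (all g_i <= 0): OK
Dual feasibility (all lambda_i >= 0): FAILS
Complementary slackness (lambda_i * g_i(x) = 0 for all i): OK

Verdict: the first failing condition is dual_feasibility -> dual.

dual


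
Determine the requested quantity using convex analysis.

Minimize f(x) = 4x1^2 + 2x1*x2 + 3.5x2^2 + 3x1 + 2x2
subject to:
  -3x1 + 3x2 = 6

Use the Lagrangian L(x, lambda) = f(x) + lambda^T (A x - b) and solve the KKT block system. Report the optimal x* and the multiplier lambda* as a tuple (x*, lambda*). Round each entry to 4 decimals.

Form the Lagrangian:
  L(x, lambda) = (1/2) x^T Q x + c^T x + lambda^T (A x - b)
Stationarity (grad_x L = 0): Q x + c + A^T lambda = 0.
Primal feasibility: A x = b.

This gives the KKT block system:
  [ Q   A^T ] [ x     ]   [-c ]
  [ A    0  ] [ lambda ] = [ b ]

Solving the linear system:
  x*      = (-1.2105, 0.7895)
  lambda* = (-1.7018)
  f(x*)   = 4.0789

x* = (-1.2105, 0.7895), lambda* = (-1.7018)


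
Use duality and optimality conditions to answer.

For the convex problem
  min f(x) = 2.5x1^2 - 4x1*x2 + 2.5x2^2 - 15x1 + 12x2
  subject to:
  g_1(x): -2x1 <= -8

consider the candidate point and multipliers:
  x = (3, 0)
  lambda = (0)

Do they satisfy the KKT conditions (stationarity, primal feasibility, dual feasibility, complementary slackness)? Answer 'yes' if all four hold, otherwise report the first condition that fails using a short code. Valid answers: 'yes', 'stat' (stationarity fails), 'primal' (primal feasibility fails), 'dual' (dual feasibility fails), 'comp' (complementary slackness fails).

Gradient of f: grad f(x) = Q x + c = (0, 0)
Constraint values g_i(x) = a_i^T x - b_i:
  g_1((3, 0)) = 2
Stationarity residual: grad f(x) + sum_i lambda_i a_i = (0, 0)
  -> stationarity OK
Primal feasibility (all g_i <= 0): FAILS
Dual feasibility (all lambda_i >= 0): OK
Complementary slackness (lambda_i * g_i(x) = 0 for all i): OK

Verdict: the first failing condition is primal_feasibility -> primal.

primal


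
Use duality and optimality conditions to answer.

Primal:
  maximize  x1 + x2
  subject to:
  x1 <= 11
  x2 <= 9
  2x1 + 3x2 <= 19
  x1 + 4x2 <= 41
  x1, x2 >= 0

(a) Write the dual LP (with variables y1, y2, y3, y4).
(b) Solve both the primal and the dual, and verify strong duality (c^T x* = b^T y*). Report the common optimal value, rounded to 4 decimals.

The standard primal-dual pair for 'max c^T x s.t. A x <= b, x >= 0' is:
  Dual:  min b^T y  s.t.  A^T y >= c,  y >= 0.

So the dual LP is:
  minimize  11y1 + 9y2 + 19y3 + 41y4
  subject to:
    y1 + 2y3 + y4 >= 1
    y2 + 3y3 + 4y4 >= 1
    y1, y2, y3, y4 >= 0

Solving the primal: x* = (9.5, 0).
  primal value c^T x* = 9.5.
Solving the dual: y* = (0, 0, 0.5, 0).
  dual value b^T y* = 9.5.
Strong duality: c^T x* = b^T y*. Confirmed.

9.5


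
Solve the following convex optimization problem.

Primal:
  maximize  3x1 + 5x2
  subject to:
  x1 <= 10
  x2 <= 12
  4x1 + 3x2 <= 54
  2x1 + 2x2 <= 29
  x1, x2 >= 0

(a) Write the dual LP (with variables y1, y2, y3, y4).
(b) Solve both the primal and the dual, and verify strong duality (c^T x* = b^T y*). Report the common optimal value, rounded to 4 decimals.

The standard primal-dual pair for 'max c^T x s.t. A x <= b, x >= 0' is:
  Dual:  min b^T y  s.t.  A^T y >= c,  y >= 0.

So the dual LP is:
  minimize  10y1 + 12y2 + 54y3 + 29y4
  subject to:
    y1 + 4y3 + 2y4 >= 3
    y2 + 3y3 + 2y4 >= 5
    y1, y2, y3, y4 >= 0

Solving the primal: x* = (2.5, 12).
  primal value c^T x* = 67.5.
Solving the dual: y* = (0, 2, 0, 1.5).
  dual value b^T y* = 67.5.
Strong duality: c^T x* = b^T y*. Confirmed.

67.5


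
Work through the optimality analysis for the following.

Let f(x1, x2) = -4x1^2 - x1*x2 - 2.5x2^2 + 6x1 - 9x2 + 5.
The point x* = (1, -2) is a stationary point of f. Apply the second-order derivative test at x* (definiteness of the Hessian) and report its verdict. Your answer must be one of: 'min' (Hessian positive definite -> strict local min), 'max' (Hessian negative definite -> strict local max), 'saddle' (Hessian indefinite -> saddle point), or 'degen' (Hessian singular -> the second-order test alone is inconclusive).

Compute the Hessian H = grad^2 f:
  H = [[-8, -1], [-1, -5]]
Verify stationarity: grad f(x*) = H x* + g = (0, 0).
Eigenvalues of H: -8.3028, -4.6972.
Both eigenvalues < 0, so H is negative definite -> x* is a strict local max.

max


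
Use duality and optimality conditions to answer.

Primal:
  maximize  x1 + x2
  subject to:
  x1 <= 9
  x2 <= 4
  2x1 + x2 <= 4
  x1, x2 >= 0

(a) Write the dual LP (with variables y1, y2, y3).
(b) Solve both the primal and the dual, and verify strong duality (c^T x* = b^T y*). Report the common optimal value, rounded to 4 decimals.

The standard primal-dual pair for 'max c^T x s.t. A x <= b, x >= 0' is:
  Dual:  min b^T y  s.t.  A^T y >= c,  y >= 0.

So the dual LP is:
  minimize  9y1 + 4y2 + 4y3
  subject to:
    y1 + 2y3 >= 1
    y2 + y3 >= 1
    y1, y2, y3 >= 0

Solving the primal: x* = (0, 4).
  primal value c^T x* = 4.
Solving the dual: y* = (0, 0.5, 0.5).
  dual value b^T y* = 4.
Strong duality: c^T x* = b^T y*. Confirmed.

4


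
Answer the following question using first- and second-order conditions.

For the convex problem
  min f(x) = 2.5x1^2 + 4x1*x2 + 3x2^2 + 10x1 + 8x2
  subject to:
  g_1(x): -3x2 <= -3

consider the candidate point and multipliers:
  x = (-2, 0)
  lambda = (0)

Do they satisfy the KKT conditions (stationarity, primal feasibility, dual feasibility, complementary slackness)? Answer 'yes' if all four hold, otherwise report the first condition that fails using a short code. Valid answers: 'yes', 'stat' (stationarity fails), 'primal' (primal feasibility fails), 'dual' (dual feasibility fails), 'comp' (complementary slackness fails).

Gradient of f: grad f(x) = Q x + c = (0, 0)
Constraint values g_i(x) = a_i^T x - b_i:
  g_1((-2, 0)) = 3
Stationarity residual: grad f(x) + sum_i lambda_i a_i = (0, 0)
  -> stationarity OK
Primal feasibility (all g_i <= 0): FAILS
Dual feasibility (all lambda_i >= 0): OK
Complementary slackness (lambda_i * g_i(x) = 0 for all i): OK

Verdict: the first failing condition is primal_feasibility -> primal.

primal


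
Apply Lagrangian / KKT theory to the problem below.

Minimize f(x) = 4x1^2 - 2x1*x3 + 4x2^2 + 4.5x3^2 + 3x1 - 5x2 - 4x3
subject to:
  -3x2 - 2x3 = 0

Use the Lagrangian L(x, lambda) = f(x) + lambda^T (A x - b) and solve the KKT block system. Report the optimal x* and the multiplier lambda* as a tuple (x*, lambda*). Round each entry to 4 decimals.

Form the Lagrangian:
  L(x, lambda) = (1/2) x^T Q x + c^T x + lambda^T (A x - b)
Stationarity (grad_x L = 0): Q x + c + A^T lambda = 0.
Primal feasibility: A x = b.

This gives the KKT block system:
  [ Q   A^T ] [ x     ]   [-c ]
  [ A    0  ] [ lambda ] = [ b ]

Solving the linear system:
  x*      = (-0.3767, 0.0046, -0.0069)
  lambda* = (-1.6544)
  f(x*)   = -0.5628

x* = (-0.3767, 0.0046, -0.0069), lambda* = (-1.6544)


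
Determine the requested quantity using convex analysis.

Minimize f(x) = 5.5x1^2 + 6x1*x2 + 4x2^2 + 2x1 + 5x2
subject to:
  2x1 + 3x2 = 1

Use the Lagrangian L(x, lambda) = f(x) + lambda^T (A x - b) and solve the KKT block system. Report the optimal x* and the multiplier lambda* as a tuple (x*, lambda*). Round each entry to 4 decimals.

Form the Lagrangian:
  L(x, lambda) = (1/2) x^T Q x + c^T x + lambda^T (A x - b)
Stationarity (grad_x L = 0): Q x + c + A^T lambda = 0.
Primal feasibility: A x = b.

This gives the KKT block system:
  [ Q   A^T ] [ x     ]   [-c ]
  [ A    0  ] [ lambda ] = [ b ]

Solving the linear system:
  x*      = (0.1695, 0.2203)
  lambda* = (-2.5932)
  f(x*)   = 2.0169

x* = (0.1695, 0.2203), lambda* = (-2.5932)


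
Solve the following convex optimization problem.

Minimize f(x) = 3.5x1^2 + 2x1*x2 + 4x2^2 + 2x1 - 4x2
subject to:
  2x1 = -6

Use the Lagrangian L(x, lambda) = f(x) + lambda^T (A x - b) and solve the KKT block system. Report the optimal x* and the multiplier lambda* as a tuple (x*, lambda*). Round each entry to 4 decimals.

Form the Lagrangian:
  L(x, lambda) = (1/2) x^T Q x + c^T x + lambda^T (A x - b)
Stationarity (grad_x L = 0): Q x + c + A^T lambda = 0.
Primal feasibility: A x = b.

This gives the KKT block system:
  [ Q   A^T ] [ x     ]   [-c ]
  [ A    0  ] [ lambda ] = [ b ]

Solving the linear system:
  x*      = (-3, 1.25)
  lambda* = (8.25)
  f(x*)   = 19.25

x* = (-3, 1.25), lambda* = (8.25)


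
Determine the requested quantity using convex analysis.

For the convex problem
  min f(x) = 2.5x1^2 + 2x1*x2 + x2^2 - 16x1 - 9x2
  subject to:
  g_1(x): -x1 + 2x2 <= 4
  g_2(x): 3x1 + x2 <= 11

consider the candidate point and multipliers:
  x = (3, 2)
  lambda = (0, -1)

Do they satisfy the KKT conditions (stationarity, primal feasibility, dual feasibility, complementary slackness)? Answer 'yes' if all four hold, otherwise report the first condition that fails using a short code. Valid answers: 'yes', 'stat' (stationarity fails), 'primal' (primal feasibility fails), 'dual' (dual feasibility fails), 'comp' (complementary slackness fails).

Gradient of f: grad f(x) = Q x + c = (3, 1)
Constraint values g_i(x) = a_i^T x - b_i:
  g_1((3, 2)) = -3
  g_2((3, 2)) = 0
Stationarity residual: grad f(x) + sum_i lambda_i a_i = (0, 0)
  -> stationarity OK
Primal feasibility (all g_i <= 0): OK
Dual feasibility (all lambda_i >= 0): FAILS
Complementary slackness (lambda_i * g_i(x) = 0 for all i): OK

Verdict: the first failing condition is dual_feasibility -> dual.

dual


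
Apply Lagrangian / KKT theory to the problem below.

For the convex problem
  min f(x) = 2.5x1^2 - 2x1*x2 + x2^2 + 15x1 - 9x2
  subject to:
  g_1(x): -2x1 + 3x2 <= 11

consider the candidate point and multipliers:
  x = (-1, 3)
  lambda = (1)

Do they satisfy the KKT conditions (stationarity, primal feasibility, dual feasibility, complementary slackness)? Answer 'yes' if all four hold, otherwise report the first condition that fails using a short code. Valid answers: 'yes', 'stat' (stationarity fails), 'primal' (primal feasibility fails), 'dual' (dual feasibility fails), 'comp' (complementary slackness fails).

Gradient of f: grad f(x) = Q x + c = (4, -1)
Constraint values g_i(x) = a_i^T x - b_i:
  g_1((-1, 3)) = 0
Stationarity residual: grad f(x) + sum_i lambda_i a_i = (2, 2)
  -> stationarity FAILS
Primal feasibility (all g_i <= 0): OK
Dual feasibility (all lambda_i >= 0): OK
Complementary slackness (lambda_i * g_i(x) = 0 for all i): OK

Verdict: the first failing condition is stationarity -> stat.

stat


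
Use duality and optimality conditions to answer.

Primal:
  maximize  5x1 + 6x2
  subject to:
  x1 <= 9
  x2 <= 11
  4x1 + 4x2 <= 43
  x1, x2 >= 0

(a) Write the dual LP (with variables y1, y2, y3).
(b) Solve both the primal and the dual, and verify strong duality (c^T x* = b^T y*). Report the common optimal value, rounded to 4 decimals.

The standard primal-dual pair for 'max c^T x s.t. A x <= b, x >= 0' is:
  Dual:  min b^T y  s.t.  A^T y >= c,  y >= 0.

So the dual LP is:
  minimize  9y1 + 11y2 + 43y3
  subject to:
    y1 + 4y3 >= 5
    y2 + 4y3 >= 6
    y1, y2, y3 >= 0

Solving the primal: x* = (0, 10.75).
  primal value c^T x* = 64.5.
Solving the dual: y* = (0, 0, 1.5).
  dual value b^T y* = 64.5.
Strong duality: c^T x* = b^T y*. Confirmed.

64.5


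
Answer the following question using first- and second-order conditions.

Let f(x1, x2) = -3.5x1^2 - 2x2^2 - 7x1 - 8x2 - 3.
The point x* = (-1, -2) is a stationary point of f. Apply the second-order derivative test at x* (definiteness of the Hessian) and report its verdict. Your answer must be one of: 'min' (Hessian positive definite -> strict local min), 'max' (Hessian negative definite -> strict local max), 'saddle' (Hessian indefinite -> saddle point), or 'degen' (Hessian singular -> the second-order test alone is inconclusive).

Compute the Hessian H = grad^2 f:
  H = [[-7, 0], [0, -4]]
Verify stationarity: grad f(x*) = H x* + g = (0, 0).
Eigenvalues of H: -7, -4.
Both eigenvalues < 0, so H is negative definite -> x* is a strict local max.

max


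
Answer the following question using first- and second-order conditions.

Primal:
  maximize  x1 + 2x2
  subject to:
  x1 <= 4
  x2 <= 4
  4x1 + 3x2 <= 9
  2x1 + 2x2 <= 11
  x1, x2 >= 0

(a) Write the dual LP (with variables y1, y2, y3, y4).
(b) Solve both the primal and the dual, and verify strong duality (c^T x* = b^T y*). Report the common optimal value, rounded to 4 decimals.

The standard primal-dual pair for 'max c^T x s.t. A x <= b, x >= 0' is:
  Dual:  min b^T y  s.t.  A^T y >= c,  y >= 0.

So the dual LP is:
  minimize  4y1 + 4y2 + 9y3 + 11y4
  subject to:
    y1 + 4y3 + 2y4 >= 1
    y2 + 3y3 + 2y4 >= 2
    y1, y2, y3, y4 >= 0

Solving the primal: x* = (0, 3).
  primal value c^T x* = 6.
Solving the dual: y* = (0, 0, 0.6667, 0).
  dual value b^T y* = 6.
Strong duality: c^T x* = b^T y*. Confirmed.

6


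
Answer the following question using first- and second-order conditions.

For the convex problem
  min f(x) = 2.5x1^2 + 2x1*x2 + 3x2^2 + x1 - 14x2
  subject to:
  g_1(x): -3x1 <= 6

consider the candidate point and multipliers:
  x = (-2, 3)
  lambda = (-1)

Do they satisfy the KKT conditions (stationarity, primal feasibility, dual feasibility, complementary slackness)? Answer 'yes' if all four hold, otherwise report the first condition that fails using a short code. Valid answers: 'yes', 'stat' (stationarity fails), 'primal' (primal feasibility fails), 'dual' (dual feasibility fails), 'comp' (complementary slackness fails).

Gradient of f: grad f(x) = Q x + c = (-3, 0)
Constraint values g_i(x) = a_i^T x - b_i:
  g_1((-2, 3)) = 0
Stationarity residual: grad f(x) + sum_i lambda_i a_i = (0, 0)
  -> stationarity OK
Primal feasibility (all g_i <= 0): OK
Dual feasibility (all lambda_i >= 0): FAILS
Complementary slackness (lambda_i * g_i(x) = 0 for all i): OK

Verdict: the first failing condition is dual_feasibility -> dual.

dual


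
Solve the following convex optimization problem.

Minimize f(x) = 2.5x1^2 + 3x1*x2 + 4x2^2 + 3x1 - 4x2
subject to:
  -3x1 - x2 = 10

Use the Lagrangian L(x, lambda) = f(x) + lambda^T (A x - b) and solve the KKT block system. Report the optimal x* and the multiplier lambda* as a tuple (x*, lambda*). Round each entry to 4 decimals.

Form the Lagrangian:
  L(x, lambda) = (1/2) x^T Q x + c^T x + lambda^T (A x - b)
Stationarity (grad_x L = 0): Q x + c + A^T lambda = 0.
Primal feasibility: A x = b.

This gives the KKT block system:
  [ Q   A^T ] [ x     ]   [-c ]
  [ A    0  ] [ lambda ] = [ b ]

Solving the linear system:
  x*      = (-3.8136, 1.4407)
  lambda* = (-3.9153)
  f(x*)   = 10.9746

x* = (-3.8136, 1.4407), lambda* = (-3.9153)


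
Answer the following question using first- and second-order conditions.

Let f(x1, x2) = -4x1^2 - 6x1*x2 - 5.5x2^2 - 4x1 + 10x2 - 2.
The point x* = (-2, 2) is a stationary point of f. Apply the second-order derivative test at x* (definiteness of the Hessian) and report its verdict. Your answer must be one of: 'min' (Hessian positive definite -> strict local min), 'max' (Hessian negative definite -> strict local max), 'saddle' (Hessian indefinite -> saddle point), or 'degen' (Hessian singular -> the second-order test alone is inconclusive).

Compute the Hessian H = grad^2 f:
  H = [[-8, -6], [-6, -11]]
Verify stationarity: grad f(x*) = H x* + g = (0, 0).
Eigenvalues of H: -15.6847, -3.3153.
Both eigenvalues < 0, so H is negative definite -> x* is a strict local max.

max


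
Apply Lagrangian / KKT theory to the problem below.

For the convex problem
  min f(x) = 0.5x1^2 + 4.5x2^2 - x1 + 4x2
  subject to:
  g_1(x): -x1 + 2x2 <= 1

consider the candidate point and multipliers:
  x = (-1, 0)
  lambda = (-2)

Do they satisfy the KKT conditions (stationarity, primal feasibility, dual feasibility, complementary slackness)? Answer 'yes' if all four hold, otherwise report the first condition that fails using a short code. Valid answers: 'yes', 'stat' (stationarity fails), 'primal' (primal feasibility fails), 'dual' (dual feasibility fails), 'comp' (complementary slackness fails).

Gradient of f: grad f(x) = Q x + c = (-2, 4)
Constraint values g_i(x) = a_i^T x - b_i:
  g_1((-1, 0)) = 0
Stationarity residual: grad f(x) + sum_i lambda_i a_i = (0, 0)
  -> stationarity OK
Primal feasibility (all g_i <= 0): OK
Dual feasibility (all lambda_i >= 0): FAILS
Complementary slackness (lambda_i * g_i(x) = 0 for all i): OK

Verdict: the first failing condition is dual_feasibility -> dual.

dual


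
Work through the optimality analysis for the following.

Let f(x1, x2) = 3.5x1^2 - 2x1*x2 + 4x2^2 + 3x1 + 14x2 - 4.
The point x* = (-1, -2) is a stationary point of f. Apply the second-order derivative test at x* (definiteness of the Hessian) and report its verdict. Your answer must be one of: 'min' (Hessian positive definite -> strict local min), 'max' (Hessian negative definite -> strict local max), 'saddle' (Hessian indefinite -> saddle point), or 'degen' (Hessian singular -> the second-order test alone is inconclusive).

Compute the Hessian H = grad^2 f:
  H = [[7, -2], [-2, 8]]
Verify stationarity: grad f(x*) = H x* + g = (0, 0).
Eigenvalues of H: 5.4384, 9.5616.
Both eigenvalues > 0, so H is positive definite -> x* is a strict local min.

min


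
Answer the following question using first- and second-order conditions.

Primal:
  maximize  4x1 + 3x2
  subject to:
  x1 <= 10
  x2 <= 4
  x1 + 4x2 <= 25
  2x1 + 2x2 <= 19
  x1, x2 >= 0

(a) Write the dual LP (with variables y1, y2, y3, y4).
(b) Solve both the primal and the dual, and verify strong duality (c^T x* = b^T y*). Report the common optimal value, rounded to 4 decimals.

The standard primal-dual pair for 'max c^T x s.t. A x <= b, x >= 0' is:
  Dual:  min b^T y  s.t.  A^T y >= c,  y >= 0.

So the dual LP is:
  minimize  10y1 + 4y2 + 25y3 + 19y4
  subject to:
    y1 + y3 + 2y4 >= 4
    y2 + 4y3 + 2y4 >= 3
    y1, y2, y3, y4 >= 0

Solving the primal: x* = (9.5, 0).
  primal value c^T x* = 38.
Solving the dual: y* = (0, 0, 0, 2).
  dual value b^T y* = 38.
Strong duality: c^T x* = b^T y*. Confirmed.

38


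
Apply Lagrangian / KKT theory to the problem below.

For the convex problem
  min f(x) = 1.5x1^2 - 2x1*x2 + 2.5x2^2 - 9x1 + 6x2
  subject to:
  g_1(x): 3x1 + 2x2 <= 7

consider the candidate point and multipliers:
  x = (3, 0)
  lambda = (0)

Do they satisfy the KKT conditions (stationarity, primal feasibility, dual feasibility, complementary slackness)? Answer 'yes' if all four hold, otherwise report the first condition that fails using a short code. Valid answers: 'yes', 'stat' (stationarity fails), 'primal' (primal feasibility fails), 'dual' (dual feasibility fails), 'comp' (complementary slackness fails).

Gradient of f: grad f(x) = Q x + c = (0, 0)
Constraint values g_i(x) = a_i^T x - b_i:
  g_1((3, 0)) = 2
Stationarity residual: grad f(x) + sum_i lambda_i a_i = (0, 0)
  -> stationarity OK
Primal feasibility (all g_i <= 0): FAILS
Dual feasibility (all lambda_i >= 0): OK
Complementary slackness (lambda_i * g_i(x) = 0 for all i): OK

Verdict: the first failing condition is primal_feasibility -> primal.

primal


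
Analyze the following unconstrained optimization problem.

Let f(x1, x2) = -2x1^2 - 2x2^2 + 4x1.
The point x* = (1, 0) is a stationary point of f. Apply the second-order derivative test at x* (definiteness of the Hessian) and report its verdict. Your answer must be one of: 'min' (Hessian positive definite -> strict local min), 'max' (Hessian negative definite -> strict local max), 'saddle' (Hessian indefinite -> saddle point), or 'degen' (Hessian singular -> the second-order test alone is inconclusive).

Compute the Hessian H = grad^2 f:
  H = [[-4, 0], [0, -4]]
Verify stationarity: grad f(x*) = H x* + g = (0, 0).
Eigenvalues of H: -4, -4.
Both eigenvalues < 0, so H is negative definite -> x* is a strict local max.

max


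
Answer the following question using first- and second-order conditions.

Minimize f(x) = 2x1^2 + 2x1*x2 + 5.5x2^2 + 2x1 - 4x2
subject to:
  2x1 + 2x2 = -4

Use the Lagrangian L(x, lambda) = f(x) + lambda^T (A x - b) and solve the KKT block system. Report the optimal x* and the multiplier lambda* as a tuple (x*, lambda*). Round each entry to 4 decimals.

Form the Lagrangian:
  L(x, lambda) = (1/2) x^T Q x + c^T x + lambda^T (A x - b)
Stationarity (grad_x L = 0): Q x + c + A^T lambda = 0.
Primal feasibility: A x = b.

This gives the KKT block system:
  [ Q   A^T ] [ x     ]   [-c ]
  [ A    0  ] [ lambda ] = [ b ]

Solving the linear system:
  x*      = (-2.1818, 0.1818)
  lambda* = (3.1818)
  f(x*)   = 3.8182

x* = (-2.1818, 0.1818), lambda* = (3.1818)


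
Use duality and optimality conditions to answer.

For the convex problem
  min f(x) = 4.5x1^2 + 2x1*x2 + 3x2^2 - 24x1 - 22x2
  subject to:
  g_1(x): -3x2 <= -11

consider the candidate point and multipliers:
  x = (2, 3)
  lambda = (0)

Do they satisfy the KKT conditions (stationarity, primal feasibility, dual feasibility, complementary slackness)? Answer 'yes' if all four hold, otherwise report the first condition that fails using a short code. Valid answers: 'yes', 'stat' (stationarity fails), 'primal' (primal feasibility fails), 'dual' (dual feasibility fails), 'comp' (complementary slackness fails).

Gradient of f: grad f(x) = Q x + c = (0, 0)
Constraint values g_i(x) = a_i^T x - b_i:
  g_1((2, 3)) = 2
Stationarity residual: grad f(x) + sum_i lambda_i a_i = (0, 0)
  -> stationarity OK
Primal feasibility (all g_i <= 0): FAILS
Dual feasibility (all lambda_i >= 0): OK
Complementary slackness (lambda_i * g_i(x) = 0 for all i): OK

Verdict: the first failing condition is primal_feasibility -> primal.

primal


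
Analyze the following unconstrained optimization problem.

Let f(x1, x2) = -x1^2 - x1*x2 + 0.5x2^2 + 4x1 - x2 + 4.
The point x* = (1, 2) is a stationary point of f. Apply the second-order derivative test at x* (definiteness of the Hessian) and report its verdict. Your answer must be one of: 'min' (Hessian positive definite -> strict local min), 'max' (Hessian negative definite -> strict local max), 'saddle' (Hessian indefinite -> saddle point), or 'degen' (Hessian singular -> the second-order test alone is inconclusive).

Compute the Hessian H = grad^2 f:
  H = [[-2, -1], [-1, 1]]
Verify stationarity: grad f(x*) = H x* + g = (0, 0).
Eigenvalues of H: -2.3028, 1.3028.
Eigenvalues have mixed signs, so H is indefinite -> x* is a saddle point.

saddle


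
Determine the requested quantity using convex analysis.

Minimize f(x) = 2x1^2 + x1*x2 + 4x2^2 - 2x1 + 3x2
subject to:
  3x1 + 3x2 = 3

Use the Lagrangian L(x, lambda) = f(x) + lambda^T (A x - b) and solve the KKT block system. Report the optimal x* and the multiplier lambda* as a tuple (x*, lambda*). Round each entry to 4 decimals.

Form the Lagrangian:
  L(x, lambda) = (1/2) x^T Q x + c^T x + lambda^T (A x - b)
Stationarity (grad_x L = 0): Q x + c + A^T lambda = 0.
Primal feasibility: A x = b.

This gives the KKT block system:
  [ Q   A^T ] [ x     ]   [-c ]
  [ A    0  ] [ lambda ] = [ b ]

Solving the linear system:
  x*      = (1.2, -0.2)
  lambda* = (-0.8667)
  f(x*)   = -0.2

x* = (1.2, -0.2), lambda* = (-0.8667)


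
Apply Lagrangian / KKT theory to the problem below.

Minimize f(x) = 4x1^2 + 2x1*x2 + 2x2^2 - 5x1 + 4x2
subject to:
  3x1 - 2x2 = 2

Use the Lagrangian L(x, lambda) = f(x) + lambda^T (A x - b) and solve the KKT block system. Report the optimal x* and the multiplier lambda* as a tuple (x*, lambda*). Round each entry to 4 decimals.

Form the Lagrangian:
  L(x, lambda) = (1/2) x^T Q x + c^T x + lambda^T (A x - b)
Stationarity (grad_x L = 0): Q x + c + A^T lambda = 0.
Primal feasibility: A x = b.

This gives the KKT block system:
  [ Q   A^T ] [ x     ]   [-c ]
  [ A    0  ] [ lambda ] = [ b ]

Solving the linear system:
  x*      = (0.3043, -0.5435)
  lambda* = (1.2174)
  f(x*)   = -3.0652

x* = (0.3043, -0.5435), lambda* = (1.2174)


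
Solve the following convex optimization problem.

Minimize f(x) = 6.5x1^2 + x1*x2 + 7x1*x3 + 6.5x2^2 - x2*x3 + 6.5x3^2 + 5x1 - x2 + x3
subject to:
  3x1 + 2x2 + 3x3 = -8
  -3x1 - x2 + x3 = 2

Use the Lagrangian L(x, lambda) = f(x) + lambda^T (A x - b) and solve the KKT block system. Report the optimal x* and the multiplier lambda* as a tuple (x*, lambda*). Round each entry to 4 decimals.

Form the Lagrangian:
  L(x, lambda) = (1/2) x^T Q x + c^T x + lambda^T (A x - b)
Stationarity (grad_x L = 0): Q x + c + A^T lambda = 0.
Primal feasibility: A x = b.

This gives the KKT block system:
  [ Q   A^T ] [ x     ]   [-c ]
  [ A    0  ] [ lambda ] = [ b ]

Solving the linear system:
  x*      = (-0.8126, -0.8498, -1.2876)
  lambda* = (6.4297, 1.2876)
  f(x*)   = 22.1809

x* = (-0.8126, -0.8498, -1.2876), lambda* = (6.4297, 1.2876)


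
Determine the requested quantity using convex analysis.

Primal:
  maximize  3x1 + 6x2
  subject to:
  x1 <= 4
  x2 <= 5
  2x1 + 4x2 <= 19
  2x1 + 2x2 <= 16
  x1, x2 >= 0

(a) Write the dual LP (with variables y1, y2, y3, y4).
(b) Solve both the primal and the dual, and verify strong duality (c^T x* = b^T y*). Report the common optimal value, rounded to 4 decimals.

The standard primal-dual pair for 'max c^T x s.t. A x <= b, x >= 0' is:
  Dual:  min b^T y  s.t.  A^T y >= c,  y >= 0.

So the dual LP is:
  minimize  4y1 + 5y2 + 19y3 + 16y4
  subject to:
    y1 + 2y3 + 2y4 >= 3
    y2 + 4y3 + 2y4 >= 6
    y1, y2, y3, y4 >= 0

Solving the primal: x* = (4, 2.75).
  primal value c^T x* = 28.5.
Solving the dual: y* = (0, 0, 1.5, 0).
  dual value b^T y* = 28.5.
Strong duality: c^T x* = b^T y*. Confirmed.

28.5


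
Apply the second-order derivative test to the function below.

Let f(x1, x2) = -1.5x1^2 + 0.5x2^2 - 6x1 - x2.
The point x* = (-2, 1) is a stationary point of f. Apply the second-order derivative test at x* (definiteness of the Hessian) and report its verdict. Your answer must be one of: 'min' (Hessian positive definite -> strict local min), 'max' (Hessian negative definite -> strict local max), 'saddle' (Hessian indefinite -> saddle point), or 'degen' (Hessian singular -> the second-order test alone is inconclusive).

Compute the Hessian H = grad^2 f:
  H = [[-3, 0], [0, 1]]
Verify stationarity: grad f(x*) = H x* + g = (0, 0).
Eigenvalues of H: -3, 1.
Eigenvalues have mixed signs, so H is indefinite -> x* is a saddle point.

saddle


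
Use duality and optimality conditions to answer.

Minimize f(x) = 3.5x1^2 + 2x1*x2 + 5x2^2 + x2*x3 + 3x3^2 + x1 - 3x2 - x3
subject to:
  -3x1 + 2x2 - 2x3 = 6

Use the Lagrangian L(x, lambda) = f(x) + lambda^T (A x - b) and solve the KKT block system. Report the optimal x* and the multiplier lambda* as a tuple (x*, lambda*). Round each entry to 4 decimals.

Form the Lagrangian:
  L(x, lambda) = (1/2) x^T Q x + c^T x + lambda^T (A x - b)
Stationarity (grad_x L = 0): Q x + c + A^T lambda = 0.
Primal feasibility: A x = b.

This gives the KKT block system:
  [ Q   A^T ] [ x     ]   [-c ]
  [ A    0  ] [ lambda ] = [ b ]

Solving the linear system:
  x*      = (-1.0733, 0.8821, -0.508)
  lambda* = (-1.583)
  f(x*)   = 3.1432

x* = (-1.0733, 0.8821, -0.508), lambda* = (-1.583)


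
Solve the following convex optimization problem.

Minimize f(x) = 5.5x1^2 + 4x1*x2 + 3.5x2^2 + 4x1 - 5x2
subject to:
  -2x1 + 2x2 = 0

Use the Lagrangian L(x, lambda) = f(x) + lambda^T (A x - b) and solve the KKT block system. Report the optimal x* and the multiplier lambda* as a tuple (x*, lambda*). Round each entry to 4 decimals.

Form the Lagrangian:
  L(x, lambda) = (1/2) x^T Q x + c^T x + lambda^T (A x - b)
Stationarity (grad_x L = 0): Q x + c + A^T lambda = 0.
Primal feasibility: A x = b.

This gives the KKT block system:
  [ Q   A^T ] [ x     ]   [-c ]
  [ A    0  ] [ lambda ] = [ b ]

Solving the linear system:
  x*      = (0.0385, 0.0385)
  lambda* = (2.2885)
  f(x*)   = -0.0192

x* = (0.0385, 0.0385), lambda* = (2.2885)


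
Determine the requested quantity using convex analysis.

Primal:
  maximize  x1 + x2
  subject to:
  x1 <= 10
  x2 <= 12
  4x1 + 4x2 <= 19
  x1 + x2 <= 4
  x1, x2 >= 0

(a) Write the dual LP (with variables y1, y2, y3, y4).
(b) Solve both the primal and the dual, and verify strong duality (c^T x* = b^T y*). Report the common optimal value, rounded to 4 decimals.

The standard primal-dual pair for 'max c^T x s.t. A x <= b, x >= 0' is:
  Dual:  min b^T y  s.t.  A^T y >= c,  y >= 0.

So the dual LP is:
  minimize  10y1 + 12y2 + 19y3 + 4y4
  subject to:
    y1 + 4y3 + y4 >= 1
    y2 + 4y3 + y4 >= 1
    y1, y2, y3, y4 >= 0

Solving the primal: x* = (4, 0).
  primal value c^T x* = 4.
Solving the dual: y* = (0, 0, 0, 1).
  dual value b^T y* = 4.
Strong duality: c^T x* = b^T y*. Confirmed.

4


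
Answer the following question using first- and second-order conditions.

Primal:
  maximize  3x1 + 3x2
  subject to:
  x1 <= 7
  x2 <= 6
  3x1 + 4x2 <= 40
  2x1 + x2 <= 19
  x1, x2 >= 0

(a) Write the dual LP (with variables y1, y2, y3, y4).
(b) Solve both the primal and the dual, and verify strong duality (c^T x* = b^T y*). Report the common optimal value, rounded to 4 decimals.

The standard primal-dual pair for 'max c^T x s.t. A x <= b, x >= 0' is:
  Dual:  min b^T y  s.t.  A^T y >= c,  y >= 0.

So the dual LP is:
  minimize  7y1 + 6y2 + 40y3 + 19y4
  subject to:
    y1 + 3y3 + 2y4 >= 3
    y2 + 4y3 + y4 >= 3
    y1, y2, y3, y4 >= 0

Solving the primal: x* = (7, 4.75).
  primal value c^T x* = 35.25.
Solving the dual: y* = (0.75, 0, 0.75, 0).
  dual value b^T y* = 35.25.
Strong duality: c^T x* = b^T y*. Confirmed.

35.25


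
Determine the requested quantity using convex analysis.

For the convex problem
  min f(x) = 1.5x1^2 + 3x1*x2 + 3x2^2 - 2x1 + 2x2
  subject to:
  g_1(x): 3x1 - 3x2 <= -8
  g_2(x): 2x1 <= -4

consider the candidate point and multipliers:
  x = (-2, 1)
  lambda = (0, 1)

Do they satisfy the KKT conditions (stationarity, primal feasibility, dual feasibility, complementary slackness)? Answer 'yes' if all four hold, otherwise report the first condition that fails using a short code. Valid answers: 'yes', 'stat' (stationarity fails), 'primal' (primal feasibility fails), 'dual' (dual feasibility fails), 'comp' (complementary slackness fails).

Gradient of f: grad f(x) = Q x + c = (-5, 2)
Constraint values g_i(x) = a_i^T x - b_i:
  g_1((-2, 1)) = -1
  g_2((-2, 1)) = 0
Stationarity residual: grad f(x) + sum_i lambda_i a_i = (-3, 2)
  -> stationarity FAILS
Primal feasibility (all g_i <= 0): OK
Dual feasibility (all lambda_i >= 0): OK
Complementary slackness (lambda_i * g_i(x) = 0 for all i): OK

Verdict: the first failing condition is stationarity -> stat.

stat


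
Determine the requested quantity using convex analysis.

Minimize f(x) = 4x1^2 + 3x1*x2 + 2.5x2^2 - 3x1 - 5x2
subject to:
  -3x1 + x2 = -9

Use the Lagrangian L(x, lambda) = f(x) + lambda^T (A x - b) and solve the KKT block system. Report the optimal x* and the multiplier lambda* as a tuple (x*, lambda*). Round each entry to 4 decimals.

Form the Lagrangian:
  L(x, lambda) = (1/2) x^T Q x + c^T x + lambda^T (A x - b)
Stationarity (grad_x L = 0): Q x + c + A^T lambda = 0.
Primal feasibility: A x = b.

This gives the KKT block system:
  [ Q   A^T ] [ x     ]   [-c ]
  [ A    0  ] [ lambda ] = [ b ]

Solving the linear system:
  x*      = (2.5352, -1.3944)
  lambda* = (4.3662)
  f(x*)   = 19.331

x* = (2.5352, -1.3944), lambda* = (4.3662)
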